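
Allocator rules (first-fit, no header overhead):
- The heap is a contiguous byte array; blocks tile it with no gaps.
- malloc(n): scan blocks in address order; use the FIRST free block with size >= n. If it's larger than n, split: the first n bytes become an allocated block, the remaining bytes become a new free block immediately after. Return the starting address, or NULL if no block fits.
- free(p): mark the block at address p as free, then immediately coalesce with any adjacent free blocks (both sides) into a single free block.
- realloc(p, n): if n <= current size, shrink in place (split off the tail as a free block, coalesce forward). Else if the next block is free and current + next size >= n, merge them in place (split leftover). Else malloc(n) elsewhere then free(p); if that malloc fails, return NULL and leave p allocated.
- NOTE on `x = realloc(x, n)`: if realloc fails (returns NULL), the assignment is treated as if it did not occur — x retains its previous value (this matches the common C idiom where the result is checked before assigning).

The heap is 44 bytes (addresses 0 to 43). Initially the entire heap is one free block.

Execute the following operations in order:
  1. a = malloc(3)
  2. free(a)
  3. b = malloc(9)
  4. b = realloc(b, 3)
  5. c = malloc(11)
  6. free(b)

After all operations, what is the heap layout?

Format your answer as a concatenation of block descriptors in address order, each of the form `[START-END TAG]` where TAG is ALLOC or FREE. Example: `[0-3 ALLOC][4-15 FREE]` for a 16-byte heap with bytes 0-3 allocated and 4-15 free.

Op 1: a = malloc(3) -> a = 0; heap: [0-2 ALLOC][3-43 FREE]
Op 2: free(a) -> (freed a); heap: [0-43 FREE]
Op 3: b = malloc(9) -> b = 0; heap: [0-8 ALLOC][9-43 FREE]
Op 4: b = realloc(b, 3) -> b = 0; heap: [0-2 ALLOC][3-43 FREE]
Op 5: c = malloc(11) -> c = 3; heap: [0-2 ALLOC][3-13 ALLOC][14-43 FREE]
Op 6: free(b) -> (freed b); heap: [0-2 FREE][3-13 ALLOC][14-43 FREE]

Answer: [0-2 FREE][3-13 ALLOC][14-43 FREE]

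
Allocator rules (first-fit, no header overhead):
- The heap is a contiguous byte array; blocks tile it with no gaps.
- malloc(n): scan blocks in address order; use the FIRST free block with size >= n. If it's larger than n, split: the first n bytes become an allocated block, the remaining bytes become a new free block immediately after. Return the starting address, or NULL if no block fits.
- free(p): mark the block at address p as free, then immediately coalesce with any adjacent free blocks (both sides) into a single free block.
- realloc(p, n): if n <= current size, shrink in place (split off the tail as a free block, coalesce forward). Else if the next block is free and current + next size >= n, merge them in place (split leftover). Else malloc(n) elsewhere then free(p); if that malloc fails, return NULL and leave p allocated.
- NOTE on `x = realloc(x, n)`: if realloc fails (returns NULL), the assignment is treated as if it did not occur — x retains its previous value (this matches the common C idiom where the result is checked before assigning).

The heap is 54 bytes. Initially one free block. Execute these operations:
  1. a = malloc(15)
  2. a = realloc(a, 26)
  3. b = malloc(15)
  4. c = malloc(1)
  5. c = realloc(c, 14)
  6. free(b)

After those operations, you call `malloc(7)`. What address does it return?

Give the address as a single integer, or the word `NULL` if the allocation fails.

Answer: 26

Derivation:
Op 1: a = malloc(15) -> a = 0; heap: [0-14 ALLOC][15-53 FREE]
Op 2: a = realloc(a, 26) -> a = 0; heap: [0-25 ALLOC][26-53 FREE]
Op 3: b = malloc(15) -> b = 26; heap: [0-25 ALLOC][26-40 ALLOC][41-53 FREE]
Op 4: c = malloc(1) -> c = 41; heap: [0-25 ALLOC][26-40 ALLOC][41-41 ALLOC][42-53 FREE]
Op 5: c = realloc(c, 14) -> NULL (c unchanged); heap: [0-25 ALLOC][26-40 ALLOC][41-41 ALLOC][42-53 FREE]
Op 6: free(b) -> (freed b); heap: [0-25 ALLOC][26-40 FREE][41-41 ALLOC][42-53 FREE]
malloc(7): first-fit scan over [0-25 ALLOC][26-40 FREE][41-41 ALLOC][42-53 FREE] -> 26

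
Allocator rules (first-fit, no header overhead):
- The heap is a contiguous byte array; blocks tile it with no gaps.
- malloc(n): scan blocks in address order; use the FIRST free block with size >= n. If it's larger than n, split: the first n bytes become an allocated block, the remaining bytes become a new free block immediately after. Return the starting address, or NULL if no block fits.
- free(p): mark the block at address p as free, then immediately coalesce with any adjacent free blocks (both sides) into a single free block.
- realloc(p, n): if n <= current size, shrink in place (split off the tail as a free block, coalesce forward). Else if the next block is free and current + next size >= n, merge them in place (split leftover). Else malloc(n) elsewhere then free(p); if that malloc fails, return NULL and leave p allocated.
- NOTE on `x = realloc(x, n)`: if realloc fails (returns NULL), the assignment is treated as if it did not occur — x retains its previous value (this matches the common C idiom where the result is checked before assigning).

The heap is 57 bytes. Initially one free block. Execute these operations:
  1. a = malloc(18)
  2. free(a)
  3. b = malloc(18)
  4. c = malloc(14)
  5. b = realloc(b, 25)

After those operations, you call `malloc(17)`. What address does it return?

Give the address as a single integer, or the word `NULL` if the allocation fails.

Answer: 0

Derivation:
Op 1: a = malloc(18) -> a = 0; heap: [0-17 ALLOC][18-56 FREE]
Op 2: free(a) -> (freed a); heap: [0-56 FREE]
Op 3: b = malloc(18) -> b = 0; heap: [0-17 ALLOC][18-56 FREE]
Op 4: c = malloc(14) -> c = 18; heap: [0-17 ALLOC][18-31 ALLOC][32-56 FREE]
Op 5: b = realloc(b, 25) -> b = 32; heap: [0-17 FREE][18-31 ALLOC][32-56 ALLOC]
malloc(17): first-fit scan over [0-17 FREE][18-31 ALLOC][32-56 ALLOC] -> 0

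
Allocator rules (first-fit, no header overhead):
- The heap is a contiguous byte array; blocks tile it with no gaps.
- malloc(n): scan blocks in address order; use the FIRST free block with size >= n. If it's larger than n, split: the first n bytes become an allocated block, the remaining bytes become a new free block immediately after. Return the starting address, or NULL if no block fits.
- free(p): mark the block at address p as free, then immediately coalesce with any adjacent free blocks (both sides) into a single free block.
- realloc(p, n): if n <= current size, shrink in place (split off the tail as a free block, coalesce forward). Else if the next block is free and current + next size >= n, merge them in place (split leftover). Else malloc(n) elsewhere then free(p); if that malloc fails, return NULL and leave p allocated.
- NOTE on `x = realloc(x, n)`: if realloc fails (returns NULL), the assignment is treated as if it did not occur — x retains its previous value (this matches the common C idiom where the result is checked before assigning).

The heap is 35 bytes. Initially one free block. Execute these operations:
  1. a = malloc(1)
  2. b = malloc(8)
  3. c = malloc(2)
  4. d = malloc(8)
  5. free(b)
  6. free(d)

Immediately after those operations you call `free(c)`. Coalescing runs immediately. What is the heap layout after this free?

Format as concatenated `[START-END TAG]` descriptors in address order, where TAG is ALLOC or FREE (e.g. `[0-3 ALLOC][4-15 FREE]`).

Op 1: a = malloc(1) -> a = 0; heap: [0-0 ALLOC][1-34 FREE]
Op 2: b = malloc(8) -> b = 1; heap: [0-0 ALLOC][1-8 ALLOC][9-34 FREE]
Op 3: c = malloc(2) -> c = 9; heap: [0-0 ALLOC][1-8 ALLOC][9-10 ALLOC][11-34 FREE]
Op 4: d = malloc(8) -> d = 11; heap: [0-0 ALLOC][1-8 ALLOC][9-10 ALLOC][11-18 ALLOC][19-34 FREE]
Op 5: free(b) -> (freed b); heap: [0-0 ALLOC][1-8 FREE][9-10 ALLOC][11-18 ALLOC][19-34 FREE]
Op 6: free(d) -> (freed d); heap: [0-0 ALLOC][1-8 FREE][9-10 ALLOC][11-34 FREE]
free(c): c = 9 -> block [9-10 ALLOC]; mark free, coalesce with adjacent free neighbors -> [0-0 ALLOC][1-34 FREE]

Answer: [0-0 ALLOC][1-34 FREE]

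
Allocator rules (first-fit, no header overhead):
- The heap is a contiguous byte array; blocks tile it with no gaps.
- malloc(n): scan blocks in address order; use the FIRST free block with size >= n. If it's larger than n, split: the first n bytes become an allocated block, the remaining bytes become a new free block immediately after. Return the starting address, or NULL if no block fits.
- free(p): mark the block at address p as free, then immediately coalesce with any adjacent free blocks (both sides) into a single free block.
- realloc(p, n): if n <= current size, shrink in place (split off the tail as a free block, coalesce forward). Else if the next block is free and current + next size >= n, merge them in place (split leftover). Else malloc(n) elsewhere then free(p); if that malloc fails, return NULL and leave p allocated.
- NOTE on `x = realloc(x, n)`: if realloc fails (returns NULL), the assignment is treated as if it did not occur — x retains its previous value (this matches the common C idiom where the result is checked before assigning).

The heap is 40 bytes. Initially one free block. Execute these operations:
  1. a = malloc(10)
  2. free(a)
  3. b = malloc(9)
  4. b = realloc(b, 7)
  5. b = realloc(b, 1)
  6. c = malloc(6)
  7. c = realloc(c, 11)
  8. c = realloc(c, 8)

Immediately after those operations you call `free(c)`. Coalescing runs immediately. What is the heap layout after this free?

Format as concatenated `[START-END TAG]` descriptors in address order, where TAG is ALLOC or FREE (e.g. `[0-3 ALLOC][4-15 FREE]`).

Op 1: a = malloc(10) -> a = 0; heap: [0-9 ALLOC][10-39 FREE]
Op 2: free(a) -> (freed a); heap: [0-39 FREE]
Op 3: b = malloc(9) -> b = 0; heap: [0-8 ALLOC][9-39 FREE]
Op 4: b = realloc(b, 7) -> b = 0; heap: [0-6 ALLOC][7-39 FREE]
Op 5: b = realloc(b, 1) -> b = 0; heap: [0-0 ALLOC][1-39 FREE]
Op 6: c = malloc(6) -> c = 1; heap: [0-0 ALLOC][1-6 ALLOC][7-39 FREE]
Op 7: c = realloc(c, 11) -> c = 1; heap: [0-0 ALLOC][1-11 ALLOC][12-39 FREE]
Op 8: c = realloc(c, 8) -> c = 1; heap: [0-0 ALLOC][1-8 ALLOC][9-39 FREE]
free(c): c = 1 -> block [1-8 ALLOC]; mark free, coalesce with adjacent free neighbors -> [0-0 ALLOC][1-39 FREE]

Answer: [0-0 ALLOC][1-39 FREE]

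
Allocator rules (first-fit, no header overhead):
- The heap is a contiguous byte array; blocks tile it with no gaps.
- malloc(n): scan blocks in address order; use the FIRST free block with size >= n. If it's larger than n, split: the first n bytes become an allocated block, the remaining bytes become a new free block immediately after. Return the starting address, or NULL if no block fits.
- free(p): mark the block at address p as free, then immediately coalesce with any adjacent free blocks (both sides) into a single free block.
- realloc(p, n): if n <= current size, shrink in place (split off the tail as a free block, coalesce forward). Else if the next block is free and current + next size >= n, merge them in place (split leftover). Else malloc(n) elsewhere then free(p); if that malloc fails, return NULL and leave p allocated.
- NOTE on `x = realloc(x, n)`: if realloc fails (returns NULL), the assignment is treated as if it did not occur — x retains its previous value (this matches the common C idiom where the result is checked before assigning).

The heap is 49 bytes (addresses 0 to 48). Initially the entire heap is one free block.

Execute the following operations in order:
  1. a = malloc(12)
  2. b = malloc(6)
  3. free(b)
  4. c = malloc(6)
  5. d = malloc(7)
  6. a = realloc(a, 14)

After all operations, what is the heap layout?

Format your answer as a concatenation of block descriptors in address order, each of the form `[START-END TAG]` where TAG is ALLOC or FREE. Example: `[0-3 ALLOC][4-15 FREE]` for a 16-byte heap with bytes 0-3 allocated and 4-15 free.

Op 1: a = malloc(12) -> a = 0; heap: [0-11 ALLOC][12-48 FREE]
Op 2: b = malloc(6) -> b = 12; heap: [0-11 ALLOC][12-17 ALLOC][18-48 FREE]
Op 3: free(b) -> (freed b); heap: [0-11 ALLOC][12-48 FREE]
Op 4: c = malloc(6) -> c = 12; heap: [0-11 ALLOC][12-17 ALLOC][18-48 FREE]
Op 5: d = malloc(7) -> d = 18; heap: [0-11 ALLOC][12-17 ALLOC][18-24 ALLOC][25-48 FREE]
Op 6: a = realloc(a, 14) -> a = 25; heap: [0-11 FREE][12-17 ALLOC][18-24 ALLOC][25-38 ALLOC][39-48 FREE]

Answer: [0-11 FREE][12-17 ALLOC][18-24 ALLOC][25-38 ALLOC][39-48 FREE]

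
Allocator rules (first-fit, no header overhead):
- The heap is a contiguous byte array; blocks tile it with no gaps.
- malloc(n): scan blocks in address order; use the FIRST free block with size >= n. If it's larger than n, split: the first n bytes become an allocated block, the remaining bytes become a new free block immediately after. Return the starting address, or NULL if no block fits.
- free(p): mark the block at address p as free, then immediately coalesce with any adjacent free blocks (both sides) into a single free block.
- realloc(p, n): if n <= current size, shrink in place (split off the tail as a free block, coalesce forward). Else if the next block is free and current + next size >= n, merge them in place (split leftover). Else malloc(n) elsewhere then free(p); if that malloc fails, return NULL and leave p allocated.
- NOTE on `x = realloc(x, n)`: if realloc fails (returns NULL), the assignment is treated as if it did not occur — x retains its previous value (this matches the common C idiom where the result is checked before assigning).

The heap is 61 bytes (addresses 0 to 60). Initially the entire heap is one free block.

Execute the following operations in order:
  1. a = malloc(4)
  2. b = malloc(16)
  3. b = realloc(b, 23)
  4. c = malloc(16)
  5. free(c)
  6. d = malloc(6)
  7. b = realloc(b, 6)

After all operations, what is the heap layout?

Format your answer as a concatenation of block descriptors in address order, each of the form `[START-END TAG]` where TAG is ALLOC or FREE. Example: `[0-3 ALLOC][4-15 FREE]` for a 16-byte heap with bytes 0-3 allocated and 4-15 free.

Op 1: a = malloc(4) -> a = 0; heap: [0-3 ALLOC][4-60 FREE]
Op 2: b = malloc(16) -> b = 4; heap: [0-3 ALLOC][4-19 ALLOC][20-60 FREE]
Op 3: b = realloc(b, 23) -> b = 4; heap: [0-3 ALLOC][4-26 ALLOC][27-60 FREE]
Op 4: c = malloc(16) -> c = 27; heap: [0-3 ALLOC][4-26 ALLOC][27-42 ALLOC][43-60 FREE]
Op 5: free(c) -> (freed c); heap: [0-3 ALLOC][4-26 ALLOC][27-60 FREE]
Op 6: d = malloc(6) -> d = 27; heap: [0-3 ALLOC][4-26 ALLOC][27-32 ALLOC][33-60 FREE]
Op 7: b = realloc(b, 6) -> b = 4; heap: [0-3 ALLOC][4-9 ALLOC][10-26 FREE][27-32 ALLOC][33-60 FREE]

Answer: [0-3 ALLOC][4-9 ALLOC][10-26 FREE][27-32 ALLOC][33-60 FREE]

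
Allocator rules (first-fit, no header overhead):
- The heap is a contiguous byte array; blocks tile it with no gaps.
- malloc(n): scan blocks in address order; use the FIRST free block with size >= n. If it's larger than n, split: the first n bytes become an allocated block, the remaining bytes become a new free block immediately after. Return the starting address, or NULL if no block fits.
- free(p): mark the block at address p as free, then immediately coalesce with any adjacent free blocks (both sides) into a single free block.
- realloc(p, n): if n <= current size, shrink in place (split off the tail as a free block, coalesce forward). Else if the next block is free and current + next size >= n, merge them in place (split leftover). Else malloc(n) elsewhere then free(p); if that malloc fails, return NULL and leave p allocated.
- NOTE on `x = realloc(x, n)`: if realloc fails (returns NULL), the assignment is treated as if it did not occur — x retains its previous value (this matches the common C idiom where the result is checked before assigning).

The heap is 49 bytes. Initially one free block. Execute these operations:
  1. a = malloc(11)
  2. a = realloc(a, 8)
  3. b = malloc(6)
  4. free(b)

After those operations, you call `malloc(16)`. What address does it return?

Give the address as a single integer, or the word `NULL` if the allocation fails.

Answer: 8

Derivation:
Op 1: a = malloc(11) -> a = 0; heap: [0-10 ALLOC][11-48 FREE]
Op 2: a = realloc(a, 8) -> a = 0; heap: [0-7 ALLOC][8-48 FREE]
Op 3: b = malloc(6) -> b = 8; heap: [0-7 ALLOC][8-13 ALLOC][14-48 FREE]
Op 4: free(b) -> (freed b); heap: [0-7 ALLOC][8-48 FREE]
malloc(16): first-fit scan over [0-7 ALLOC][8-48 FREE] -> 8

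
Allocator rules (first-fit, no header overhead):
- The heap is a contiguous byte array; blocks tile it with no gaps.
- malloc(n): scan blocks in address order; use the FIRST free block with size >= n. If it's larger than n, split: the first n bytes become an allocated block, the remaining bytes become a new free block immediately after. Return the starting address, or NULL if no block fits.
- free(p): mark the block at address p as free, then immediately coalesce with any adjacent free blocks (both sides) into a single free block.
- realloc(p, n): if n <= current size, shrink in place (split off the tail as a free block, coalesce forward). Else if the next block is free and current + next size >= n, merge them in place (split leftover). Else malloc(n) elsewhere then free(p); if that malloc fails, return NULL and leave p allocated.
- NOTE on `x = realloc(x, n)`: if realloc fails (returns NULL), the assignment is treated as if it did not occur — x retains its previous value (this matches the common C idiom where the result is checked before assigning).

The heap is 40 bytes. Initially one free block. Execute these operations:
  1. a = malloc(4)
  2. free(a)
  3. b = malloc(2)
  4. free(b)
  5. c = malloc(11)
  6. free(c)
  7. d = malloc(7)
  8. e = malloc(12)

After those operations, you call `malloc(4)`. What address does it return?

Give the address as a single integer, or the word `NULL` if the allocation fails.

Answer: 19

Derivation:
Op 1: a = malloc(4) -> a = 0; heap: [0-3 ALLOC][4-39 FREE]
Op 2: free(a) -> (freed a); heap: [0-39 FREE]
Op 3: b = malloc(2) -> b = 0; heap: [0-1 ALLOC][2-39 FREE]
Op 4: free(b) -> (freed b); heap: [0-39 FREE]
Op 5: c = malloc(11) -> c = 0; heap: [0-10 ALLOC][11-39 FREE]
Op 6: free(c) -> (freed c); heap: [0-39 FREE]
Op 7: d = malloc(7) -> d = 0; heap: [0-6 ALLOC][7-39 FREE]
Op 8: e = malloc(12) -> e = 7; heap: [0-6 ALLOC][7-18 ALLOC][19-39 FREE]
malloc(4): first-fit scan over [0-6 ALLOC][7-18 ALLOC][19-39 FREE] -> 19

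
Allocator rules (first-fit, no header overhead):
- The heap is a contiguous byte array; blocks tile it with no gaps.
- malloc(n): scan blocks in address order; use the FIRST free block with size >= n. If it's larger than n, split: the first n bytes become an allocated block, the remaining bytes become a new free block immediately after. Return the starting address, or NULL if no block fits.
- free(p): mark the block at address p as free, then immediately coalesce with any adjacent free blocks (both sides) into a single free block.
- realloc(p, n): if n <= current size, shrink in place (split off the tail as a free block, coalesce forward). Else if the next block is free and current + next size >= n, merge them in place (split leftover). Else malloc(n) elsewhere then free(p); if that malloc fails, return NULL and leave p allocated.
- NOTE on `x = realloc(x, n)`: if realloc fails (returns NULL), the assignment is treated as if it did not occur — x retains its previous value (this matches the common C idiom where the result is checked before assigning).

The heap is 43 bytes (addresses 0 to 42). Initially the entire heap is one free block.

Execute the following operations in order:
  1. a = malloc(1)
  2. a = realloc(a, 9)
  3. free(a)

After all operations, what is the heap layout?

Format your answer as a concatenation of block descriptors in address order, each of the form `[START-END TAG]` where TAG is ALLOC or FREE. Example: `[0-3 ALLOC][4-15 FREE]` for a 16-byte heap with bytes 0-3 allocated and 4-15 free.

Op 1: a = malloc(1) -> a = 0; heap: [0-0 ALLOC][1-42 FREE]
Op 2: a = realloc(a, 9) -> a = 0; heap: [0-8 ALLOC][9-42 FREE]
Op 3: free(a) -> (freed a); heap: [0-42 FREE]

Answer: [0-42 FREE]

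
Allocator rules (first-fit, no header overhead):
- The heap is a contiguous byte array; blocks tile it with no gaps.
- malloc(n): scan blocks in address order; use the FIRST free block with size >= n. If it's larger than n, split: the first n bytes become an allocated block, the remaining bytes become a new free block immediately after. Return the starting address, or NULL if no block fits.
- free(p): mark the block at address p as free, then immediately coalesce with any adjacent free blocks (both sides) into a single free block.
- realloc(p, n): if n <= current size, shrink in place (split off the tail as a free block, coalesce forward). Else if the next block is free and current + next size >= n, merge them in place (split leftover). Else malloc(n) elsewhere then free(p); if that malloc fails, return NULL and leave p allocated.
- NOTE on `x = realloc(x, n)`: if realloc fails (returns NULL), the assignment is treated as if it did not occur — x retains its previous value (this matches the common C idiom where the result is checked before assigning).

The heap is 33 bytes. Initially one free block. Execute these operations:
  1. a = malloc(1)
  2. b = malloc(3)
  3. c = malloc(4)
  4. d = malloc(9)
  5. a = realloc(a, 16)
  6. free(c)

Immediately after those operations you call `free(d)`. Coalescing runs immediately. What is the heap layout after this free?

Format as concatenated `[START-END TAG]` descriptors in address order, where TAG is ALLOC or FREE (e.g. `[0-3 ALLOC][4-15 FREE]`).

Answer: [0-0 FREE][1-3 ALLOC][4-16 FREE][17-32 ALLOC]

Derivation:
Op 1: a = malloc(1) -> a = 0; heap: [0-0 ALLOC][1-32 FREE]
Op 2: b = malloc(3) -> b = 1; heap: [0-0 ALLOC][1-3 ALLOC][4-32 FREE]
Op 3: c = malloc(4) -> c = 4; heap: [0-0 ALLOC][1-3 ALLOC][4-7 ALLOC][8-32 FREE]
Op 4: d = malloc(9) -> d = 8; heap: [0-0 ALLOC][1-3 ALLOC][4-7 ALLOC][8-16 ALLOC][17-32 FREE]
Op 5: a = realloc(a, 16) -> a = 17; heap: [0-0 FREE][1-3 ALLOC][4-7 ALLOC][8-16 ALLOC][17-32 ALLOC]
Op 6: free(c) -> (freed c); heap: [0-0 FREE][1-3 ALLOC][4-7 FREE][8-16 ALLOC][17-32 ALLOC]
free(d): d = 8 -> block [8-16 ALLOC]; mark free, coalesce with adjacent free neighbors -> [0-0 FREE][1-3 ALLOC][4-16 FREE][17-32 ALLOC]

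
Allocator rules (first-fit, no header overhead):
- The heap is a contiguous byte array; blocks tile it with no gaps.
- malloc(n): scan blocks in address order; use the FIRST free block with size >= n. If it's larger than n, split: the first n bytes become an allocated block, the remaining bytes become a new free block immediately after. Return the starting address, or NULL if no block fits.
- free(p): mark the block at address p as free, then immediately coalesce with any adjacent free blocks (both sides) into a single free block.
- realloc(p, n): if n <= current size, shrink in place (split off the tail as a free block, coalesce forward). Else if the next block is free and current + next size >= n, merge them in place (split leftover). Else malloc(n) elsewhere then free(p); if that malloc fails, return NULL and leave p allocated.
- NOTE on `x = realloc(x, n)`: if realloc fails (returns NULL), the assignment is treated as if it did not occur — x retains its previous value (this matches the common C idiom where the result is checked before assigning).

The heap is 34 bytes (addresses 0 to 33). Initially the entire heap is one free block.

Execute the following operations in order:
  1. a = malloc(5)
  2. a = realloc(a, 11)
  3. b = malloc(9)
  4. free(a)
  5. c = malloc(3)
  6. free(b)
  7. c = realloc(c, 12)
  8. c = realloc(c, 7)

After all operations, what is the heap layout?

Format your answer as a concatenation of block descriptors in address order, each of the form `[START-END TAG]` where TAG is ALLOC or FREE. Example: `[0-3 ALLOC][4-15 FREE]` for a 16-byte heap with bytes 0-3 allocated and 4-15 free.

Answer: [0-6 ALLOC][7-33 FREE]

Derivation:
Op 1: a = malloc(5) -> a = 0; heap: [0-4 ALLOC][5-33 FREE]
Op 2: a = realloc(a, 11) -> a = 0; heap: [0-10 ALLOC][11-33 FREE]
Op 3: b = malloc(9) -> b = 11; heap: [0-10 ALLOC][11-19 ALLOC][20-33 FREE]
Op 4: free(a) -> (freed a); heap: [0-10 FREE][11-19 ALLOC][20-33 FREE]
Op 5: c = malloc(3) -> c = 0; heap: [0-2 ALLOC][3-10 FREE][11-19 ALLOC][20-33 FREE]
Op 6: free(b) -> (freed b); heap: [0-2 ALLOC][3-33 FREE]
Op 7: c = realloc(c, 12) -> c = 0; heap: [0-11 ALLOC][12-33 FREE]
Op 8: c = realloc(c, 7) -> c = 0; heap: [0-6 ALLOC][7-33 FREE]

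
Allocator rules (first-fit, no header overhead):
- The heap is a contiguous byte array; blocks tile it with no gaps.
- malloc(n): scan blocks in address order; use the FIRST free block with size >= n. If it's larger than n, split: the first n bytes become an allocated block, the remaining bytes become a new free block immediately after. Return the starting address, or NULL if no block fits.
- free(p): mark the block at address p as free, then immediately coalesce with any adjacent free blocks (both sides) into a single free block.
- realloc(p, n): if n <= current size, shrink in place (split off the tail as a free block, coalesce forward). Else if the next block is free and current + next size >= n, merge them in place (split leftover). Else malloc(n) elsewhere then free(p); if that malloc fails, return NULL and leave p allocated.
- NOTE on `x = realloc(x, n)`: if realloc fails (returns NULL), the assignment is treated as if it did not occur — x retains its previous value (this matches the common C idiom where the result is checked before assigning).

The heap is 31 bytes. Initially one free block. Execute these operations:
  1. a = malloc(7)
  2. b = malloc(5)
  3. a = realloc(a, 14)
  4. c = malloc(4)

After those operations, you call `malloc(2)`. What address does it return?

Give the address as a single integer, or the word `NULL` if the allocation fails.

Answer: 4

Derivation:
Op 1: a = malloc(7) -> a = 0; heap: [0-6 ALLOC][7-30 FREE]
Op 2: b = malloc(5) -> b = 7; heap: [0-6 ALLOC][7-11 ALLOC][12-30 FREE]
Op 3: a = realloc(a, 14) -> a = 12; heap: [0-6 FREE][7-11 ALLOC][12-25 ALLOC][26-30 FREE]
Op 4: c = malloc(4) -> c = 0; heap: [0-3 ALLOC][4-6 FREE][7-11 ALLOC][12-25 ALLOC][26-30 FREE]
malloc(2): first-fit scan over [0-3 ALLOC][4-6 FREE][7-11 ALLOC][12-25 ALLOC][26-30 FREE] -> 4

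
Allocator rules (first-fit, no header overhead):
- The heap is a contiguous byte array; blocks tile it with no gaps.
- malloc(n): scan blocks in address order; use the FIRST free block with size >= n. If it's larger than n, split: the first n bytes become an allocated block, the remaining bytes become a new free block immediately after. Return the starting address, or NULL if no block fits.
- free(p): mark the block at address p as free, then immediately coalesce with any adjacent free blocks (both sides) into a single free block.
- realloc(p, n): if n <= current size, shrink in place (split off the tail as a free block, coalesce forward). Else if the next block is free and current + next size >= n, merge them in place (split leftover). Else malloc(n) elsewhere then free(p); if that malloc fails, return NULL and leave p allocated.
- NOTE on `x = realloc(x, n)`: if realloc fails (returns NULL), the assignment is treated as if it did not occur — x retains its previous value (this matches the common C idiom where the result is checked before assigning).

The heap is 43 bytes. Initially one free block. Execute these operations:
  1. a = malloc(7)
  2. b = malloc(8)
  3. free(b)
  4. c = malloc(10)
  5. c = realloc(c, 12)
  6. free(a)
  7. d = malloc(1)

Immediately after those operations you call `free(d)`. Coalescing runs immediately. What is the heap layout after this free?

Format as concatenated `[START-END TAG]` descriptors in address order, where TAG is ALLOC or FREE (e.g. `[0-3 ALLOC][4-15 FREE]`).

Answer: [0-6 FREE][7-18 ALLOC][19-42 FREE]

Derivation:
Op 1: a = malloc(7) -> a = 0; heap: [0-6 ALLOC][7-42 FREE]
Op 2: b = malloc(8) -> b = 7; heap: [0-6 ALLOC][7-14 ALLOC][15-42 FREE]
Op 3: free(b) -> (freed b); heap: [0-6 ALLOC][7-42 FREE]
Op 4: c = malloc(10) -> c = 7; heap: [0-6 ALLOC][7-16 ALLOC][17-42 FREE]
Op 5: c = realloc(c, 12) -> c = 7; heap: [0-6 ALLOC][7-18 ALLOC][19-42 FREE]
Op 6: free(a) -> (freed a); heap: [0-6 FREE][7-18 ALLOC][19-42 FREE]
Op 7: d = malloc(1) -> d = 0; heap: [0-0 ALLOC][1-6 FREE][7-18 ALLOC][19-42 FREE]
free(d): d = 0 -> block [0-0 ALLOC]; mark free, coalesce with adjacent free neighbors -> [0-6 FREE][7-18 ALLOC][19-42 FREE]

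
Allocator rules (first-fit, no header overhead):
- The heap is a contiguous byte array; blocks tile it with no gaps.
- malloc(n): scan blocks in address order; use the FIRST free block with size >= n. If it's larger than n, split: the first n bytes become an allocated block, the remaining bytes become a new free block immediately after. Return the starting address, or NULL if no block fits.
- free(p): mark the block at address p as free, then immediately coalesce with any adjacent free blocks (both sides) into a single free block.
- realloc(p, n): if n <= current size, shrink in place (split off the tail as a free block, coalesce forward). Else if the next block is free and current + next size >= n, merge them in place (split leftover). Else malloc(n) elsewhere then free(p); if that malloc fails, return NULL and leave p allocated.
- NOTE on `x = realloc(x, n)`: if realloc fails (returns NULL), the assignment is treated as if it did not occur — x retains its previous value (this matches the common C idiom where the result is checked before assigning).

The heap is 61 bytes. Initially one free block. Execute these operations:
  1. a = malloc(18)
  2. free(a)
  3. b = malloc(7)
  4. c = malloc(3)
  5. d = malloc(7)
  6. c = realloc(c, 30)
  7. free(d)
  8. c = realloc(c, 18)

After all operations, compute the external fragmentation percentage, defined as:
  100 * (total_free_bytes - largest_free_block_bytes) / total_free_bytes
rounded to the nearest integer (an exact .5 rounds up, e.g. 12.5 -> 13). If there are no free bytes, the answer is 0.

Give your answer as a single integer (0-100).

Answer: 28

Derivation:
Op 1: a = malloc(18) -> a = 0; heap: [0-17 ALLOC][18-60 FREE]
Op 2: free(a) -> (freed a); heap: [0-60 FREE]
Op 3: b = malloc(7) -> b = 0; heap: [0-6 ALLOC][7-60 FREE]
Op 4: c = malloc(3) -> c = 7; heap: [0-6 ALLOC][7-9 ALLOC][10-60 FREE]
Op 5: d = malloc(7) -> d = 10; heap: [0-6 ALLOC][7-9 ALLOC][10-16 ALLOC][17-60 FREE]
Op 6: c = realloc(c, 30) -> c = 17; heap: [0-6 ALLOC][7-9 FREE][10-16 ALLOC][17-46 ALLOC][47-60 FREE]
Op 7: free(d) -> (freed d); heap: [0-6 ALLOC][7-16 FREE][17-46 ALLOC][47-60 FREE]
Op 8: c = realloc(c, 18) -> c = 17; heap: [0-6 ALLOC][7-16 FREE][17-34 ALLOC][35-60 FREE]
Free blocks: [10 26] total_free=36 largest=26 -> 100*(36-26)/36 = 1000/36 ≈ 27.778 -> rounds to 28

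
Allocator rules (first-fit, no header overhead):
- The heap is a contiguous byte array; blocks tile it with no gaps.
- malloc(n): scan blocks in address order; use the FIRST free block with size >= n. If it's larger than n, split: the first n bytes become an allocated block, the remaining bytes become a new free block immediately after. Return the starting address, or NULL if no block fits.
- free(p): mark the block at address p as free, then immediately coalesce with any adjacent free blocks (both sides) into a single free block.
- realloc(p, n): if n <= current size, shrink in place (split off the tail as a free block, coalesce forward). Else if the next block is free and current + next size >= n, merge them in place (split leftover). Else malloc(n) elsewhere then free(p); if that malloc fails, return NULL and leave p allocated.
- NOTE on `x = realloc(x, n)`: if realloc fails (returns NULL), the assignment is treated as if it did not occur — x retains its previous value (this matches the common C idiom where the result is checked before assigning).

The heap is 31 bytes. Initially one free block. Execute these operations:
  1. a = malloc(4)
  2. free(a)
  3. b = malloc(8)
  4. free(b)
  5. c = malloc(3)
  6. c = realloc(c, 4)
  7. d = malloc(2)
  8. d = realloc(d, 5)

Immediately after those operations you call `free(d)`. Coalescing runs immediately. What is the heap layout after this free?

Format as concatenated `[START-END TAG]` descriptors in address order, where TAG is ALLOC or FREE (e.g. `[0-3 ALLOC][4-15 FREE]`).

Op 1: a = malloc(4) -> a = 0; heap: [0-3 ALLOC][4-30 FREE]
Op 2: free(a) -> (freed a); heap: [0-30 FREE]
Op 3: b = malloc(8) -> b = 0; heap: [0-7 ALLOC][8-30 FREE]
Op 4: free(b) -> (freed b); heap: [0-30 FREE]
Op 5: c = malloc(3) -> c = 0; heap: [0-2 ALLOC][3-30 FREE]
Op 6: c = realloc(c, 4) -> c = 0; heap: [0-3 ALLOC][4-30 FREE]
Op 7: d = malloc(2) -> d = 4; heap: [0-3 ALLOC][4-5 ALLOC][6-30 FREE]
Op 8: d = realloc(d, 5) -> d = 4; heap: [0-3 ALLOC][4-8 ALLOC][9-30 FREE]
free(d): d = 4 -> block [4-8 ALLOC]; mark free, coalesce with adjacent free neighbors -> [0-3 ALLOC][4-30 FREE]

Answer: [0-3 ALLOC][4-30 FREE]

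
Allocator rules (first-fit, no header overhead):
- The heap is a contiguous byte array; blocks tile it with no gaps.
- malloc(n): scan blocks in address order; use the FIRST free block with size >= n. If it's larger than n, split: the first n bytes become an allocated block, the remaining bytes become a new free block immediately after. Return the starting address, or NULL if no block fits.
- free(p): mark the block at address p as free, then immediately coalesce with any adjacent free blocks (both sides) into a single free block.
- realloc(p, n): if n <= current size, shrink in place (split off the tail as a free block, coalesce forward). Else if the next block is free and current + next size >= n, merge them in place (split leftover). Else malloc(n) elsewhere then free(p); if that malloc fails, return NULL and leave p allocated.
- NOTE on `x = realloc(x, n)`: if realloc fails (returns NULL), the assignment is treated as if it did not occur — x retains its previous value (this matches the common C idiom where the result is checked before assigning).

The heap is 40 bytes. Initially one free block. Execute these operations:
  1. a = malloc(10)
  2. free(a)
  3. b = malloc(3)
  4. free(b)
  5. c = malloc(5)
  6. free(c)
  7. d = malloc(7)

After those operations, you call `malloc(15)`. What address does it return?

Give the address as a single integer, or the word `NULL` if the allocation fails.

Answer: 7

Derivation:
Op 1: a = malloc(10) -> a = 0; heap: [0-9 ALLOC][10-39 FREE]
Op 2: free(a) -> (freed a); heap: [0-39 FREE]
Op 3: b = malloc(3) -> b = 0; heap: [0-2 ALLOC][3-39 FREE]
Op 4: free(b) -> (freed b); heap: [0-39 FREE]
Op 5: c = malloc(5) -> c = 0; heap: [0-4 ALLOC][5-39 FREE]
Op 6: free(c) -> (freed c); heap: [0-39 FREE]
Op 7: d = malloc(7) -> d = 0; heap: [0-6 ALLOC][7-39 FREE]
malloc(15): first-fit scan over [0-6 ALLOC][7-39 FREE] -> 7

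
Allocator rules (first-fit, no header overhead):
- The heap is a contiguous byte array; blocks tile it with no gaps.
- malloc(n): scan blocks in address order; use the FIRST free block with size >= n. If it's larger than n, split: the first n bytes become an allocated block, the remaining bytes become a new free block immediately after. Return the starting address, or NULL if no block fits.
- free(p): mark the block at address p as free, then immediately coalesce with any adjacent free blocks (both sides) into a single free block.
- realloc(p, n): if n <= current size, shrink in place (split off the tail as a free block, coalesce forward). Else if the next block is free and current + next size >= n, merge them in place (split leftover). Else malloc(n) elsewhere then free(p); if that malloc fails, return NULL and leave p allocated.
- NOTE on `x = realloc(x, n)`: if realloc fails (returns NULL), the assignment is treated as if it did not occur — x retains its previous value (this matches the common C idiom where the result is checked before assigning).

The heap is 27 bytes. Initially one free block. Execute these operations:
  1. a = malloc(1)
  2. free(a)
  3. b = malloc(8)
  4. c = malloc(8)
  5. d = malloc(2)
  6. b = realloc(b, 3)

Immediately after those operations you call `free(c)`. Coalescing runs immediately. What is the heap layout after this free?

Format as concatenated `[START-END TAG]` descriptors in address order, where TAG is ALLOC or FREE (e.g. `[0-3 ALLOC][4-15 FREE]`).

Answer: [0-2 ALLOC][3-15 FREE][16-17 ALLOC][18-26 FREE]

Derivation:
Op 1: a = malloc(1) -> a = 0; heap: [0-0 ALLOC][1-26 FREE]
Op 2: free(a) -> (freed a); heap: [0-26 FREE]
Op 3: b = malloc(8) -> b = 0; heap: [0-7 ALLOC][8-26 FREE]
Op 4: c = malloc(8) -> c = 8; heap: [0-7 ALLOC][8-15 ALLOC][16-26 FREE]
Op 5: d = malloc(2) -> d = 16; heap: [0-7 ALLOC][8-15 ALLOC][16-17 ALLOC][18-26 FREE]
Op 6: b = realloc(b, 3) -> b = 0; heap: [0-2 ALLOC][3-7 FREE][8-15 ALLOC][16-17 ALLOC][18-26 FREE]
free(c): c = 8 -> block [8-15 ALLOC]; mark free, coalesce with adjacent free neighbors -> [0-2 ALLOC][3-15 FREE][16-17 ALLOC][18-26 FREE]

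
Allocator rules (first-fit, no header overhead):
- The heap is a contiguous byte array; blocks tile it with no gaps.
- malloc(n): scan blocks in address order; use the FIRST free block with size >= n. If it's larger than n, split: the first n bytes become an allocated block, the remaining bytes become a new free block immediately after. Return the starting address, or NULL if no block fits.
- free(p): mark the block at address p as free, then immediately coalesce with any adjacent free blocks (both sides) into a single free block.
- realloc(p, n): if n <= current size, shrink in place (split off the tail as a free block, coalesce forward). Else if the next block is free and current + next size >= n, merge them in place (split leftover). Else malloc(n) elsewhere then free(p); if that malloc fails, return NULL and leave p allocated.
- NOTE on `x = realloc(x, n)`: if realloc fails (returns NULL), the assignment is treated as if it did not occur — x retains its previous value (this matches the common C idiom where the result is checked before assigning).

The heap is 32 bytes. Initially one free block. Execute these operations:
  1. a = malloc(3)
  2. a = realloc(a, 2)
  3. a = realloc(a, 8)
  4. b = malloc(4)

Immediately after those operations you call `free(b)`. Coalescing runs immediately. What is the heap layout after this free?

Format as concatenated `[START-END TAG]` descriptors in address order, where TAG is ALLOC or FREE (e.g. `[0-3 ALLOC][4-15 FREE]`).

Op 1: a = malloc(3) -> a = 0; heap: [0-2 ALLOC][3-31 FREE]
Op 2: a = realloc(a, 2) -> a = 0; heap: [0-1 ALLOC][2-31 FREE]
Op 3: a = realloc(a, 8) -> a = 0; heap: [0-7 ALLOC][8-31 FREE]
Op 4: b = malloc(4) -> b = 8; heap: [0-7 ALLOC][8-11 ALLOC][12-31 FREE]
free(b): b = 8 -> block [8-11 ALLOC]; mark free, coalesce with adjacent free neighbors -> [0-7 ALLOC][8-31 FREE]

Answer: [0-7 ALLOC][8-31 FREE]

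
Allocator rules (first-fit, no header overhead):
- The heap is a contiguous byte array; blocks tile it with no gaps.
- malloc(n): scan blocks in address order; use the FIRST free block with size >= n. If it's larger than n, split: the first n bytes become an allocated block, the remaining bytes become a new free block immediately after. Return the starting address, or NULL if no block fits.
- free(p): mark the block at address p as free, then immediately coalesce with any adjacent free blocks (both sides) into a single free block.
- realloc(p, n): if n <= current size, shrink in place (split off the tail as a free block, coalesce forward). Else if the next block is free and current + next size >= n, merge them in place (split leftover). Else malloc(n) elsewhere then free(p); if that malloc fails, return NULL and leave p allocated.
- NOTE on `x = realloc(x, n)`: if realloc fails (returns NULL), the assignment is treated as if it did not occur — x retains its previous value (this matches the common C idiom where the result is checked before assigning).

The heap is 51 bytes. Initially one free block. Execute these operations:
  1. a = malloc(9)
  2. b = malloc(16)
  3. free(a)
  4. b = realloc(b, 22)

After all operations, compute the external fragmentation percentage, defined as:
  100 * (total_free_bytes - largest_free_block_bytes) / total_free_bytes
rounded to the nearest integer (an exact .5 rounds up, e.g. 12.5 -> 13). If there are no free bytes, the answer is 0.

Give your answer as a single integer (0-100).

Op 1: a = malloc(9) -> a = 0; heap: [0-8 ALLOC][9-50 FREE]
Op 2: b = malloc(16) -> b = 9; heap: [0-8 ALLOC][9-24 ALLOC][25-50 FREE]
Op 3: free(a) -> (freed a); heap: [0-8 FREE][9-24 ALLOC][25-50 FREE]
Op 4: b = realloc(b, 22) -> b = 9; heap: [0-8 FREE][9-30 ALLOC][31-50 FREE]
Free blocks: [9 20] total_free=29 largest=20 -> 100*(29-20)/29 = 900/29 ≈ 31.034 -> rounds to 31

Answer: 31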